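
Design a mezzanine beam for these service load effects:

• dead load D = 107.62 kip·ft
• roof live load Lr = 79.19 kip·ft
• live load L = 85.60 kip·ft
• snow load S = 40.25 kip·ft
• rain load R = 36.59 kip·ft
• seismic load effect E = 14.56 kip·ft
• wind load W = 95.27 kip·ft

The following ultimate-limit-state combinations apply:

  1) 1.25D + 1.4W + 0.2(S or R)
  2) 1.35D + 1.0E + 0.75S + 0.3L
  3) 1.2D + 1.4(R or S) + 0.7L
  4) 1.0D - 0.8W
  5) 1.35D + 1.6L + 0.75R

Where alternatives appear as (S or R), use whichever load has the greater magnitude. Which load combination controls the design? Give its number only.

(S or R) → S = 40.25 kip·ft; (R or S) → S = 40.25 kip·ft.
1) 1.25(107.62) + 1.4(95.27) + 0.2(40.25) = 275.95
2) 1.35(107.62) + 1.0(14.56) + 0.75(40.25) + 0.3(85.60) = 215.71
3) 1.2(107.62) + 1.4(40.25) + 0.7(85.60) = 129.14 + 56.35 + 59.92 = 245.41
4) 1.0(107.62) - 0.8(95.27) = 107.62 - 76.22 = 31.40
5) 1.35(107.62) + 1.6(85.60) + 0.75(36.59) = 145.29 + 136.96 + 27.44 = 309.69
The largest value is 309.69 kip·ft from combination 5.

Combination 5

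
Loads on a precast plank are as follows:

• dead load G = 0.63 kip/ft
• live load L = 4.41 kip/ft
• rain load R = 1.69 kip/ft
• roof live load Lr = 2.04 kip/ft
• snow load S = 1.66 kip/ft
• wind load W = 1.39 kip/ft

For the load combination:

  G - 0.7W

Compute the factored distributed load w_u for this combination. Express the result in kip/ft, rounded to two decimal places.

1.0(0.63) - 0.7(1.39) = 0.63 - 0.97 = -0.34
w_u = -0.34 kip/ft.

-0.34 kip/ft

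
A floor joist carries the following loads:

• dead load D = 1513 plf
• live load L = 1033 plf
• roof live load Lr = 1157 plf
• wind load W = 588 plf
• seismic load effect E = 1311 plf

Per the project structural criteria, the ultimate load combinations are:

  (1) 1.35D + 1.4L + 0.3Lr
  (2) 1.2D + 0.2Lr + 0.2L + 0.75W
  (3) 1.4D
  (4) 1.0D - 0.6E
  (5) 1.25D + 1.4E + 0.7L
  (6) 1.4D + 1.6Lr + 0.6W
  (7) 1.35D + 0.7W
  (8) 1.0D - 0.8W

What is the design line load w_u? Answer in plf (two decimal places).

4449.75 plf

(1) 1.35(1513) + 1.4(1033) + 0.3(1157) = 2042.55 + 1446.20 + 347.10 = 3835.85
(2) 1.2(1513) + 0.2(1157) + 0.2(1033) + 0.75(588) = 1815.60 + 231.40 + 206.60 + 441.00 = 2694.60
(3) 1.4(1513) = 2118.20
(4) 1.0(1513) - 0.6(1311) = 1513.00 - 786.60 = 726.40
(5) 1.25(1513) + 1.4(1311) + 0.7(1033) = 1891.25 + 1835.40 + 723.10 = 4449.75
(6) 1.4(1513) + 1.6(1157) + 0.6(588) = 2118.20 + 1851.20 + 352.80 = 4322.20
(7) 1.35(1513) + 0.7(588) = 2042.55 + 411.60 = 2454.15
(8) 1.0(1513) - 0.8(588) = 1513.00 - 470.40 = 1042.60
The controlling combination is 5, giving 4449.75 plf.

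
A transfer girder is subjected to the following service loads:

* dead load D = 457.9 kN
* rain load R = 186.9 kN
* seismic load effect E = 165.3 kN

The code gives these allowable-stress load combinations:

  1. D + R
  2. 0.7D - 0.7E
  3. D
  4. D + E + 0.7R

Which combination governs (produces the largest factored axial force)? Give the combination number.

Combination 4

1. 1.0(457.9) + 1.0(186.9) = 457.9 + 186.9 = 644.8
2. 0.7(457.9) - 0.7(165.3) = 320.5 - 115.7 = 204.8
3. 1.0(457.9) = 457.9
4. 1.0(457.9) + 1.0(165.3) + 0.7(186.9) = 457.9 + 165.3 + 130.8 = 754.0
The largest value is 754.0 kN from combination 4.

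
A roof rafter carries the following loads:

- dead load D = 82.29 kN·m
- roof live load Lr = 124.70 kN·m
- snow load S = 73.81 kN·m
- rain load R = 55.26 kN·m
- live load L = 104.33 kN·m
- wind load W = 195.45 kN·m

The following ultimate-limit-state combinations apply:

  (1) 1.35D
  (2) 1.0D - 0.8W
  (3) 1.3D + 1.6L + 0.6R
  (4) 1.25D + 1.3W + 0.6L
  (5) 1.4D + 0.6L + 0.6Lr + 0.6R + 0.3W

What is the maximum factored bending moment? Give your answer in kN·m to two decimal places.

(1) 1.35(82.29) = 111.09
(2) 1.0(82.29) - 0.8(195.45) = 82.29 - 156.36 = -74.07
(3) 1.3(82.29) + 1.6(104.33) + 0.6(55.26) = 307.06
(4) 1.25(82.29) + 1.3(195.45) + 0.6(104.33) = 102.86 + 254.09 + 62.60 = 419.55
(5) 1.4(82.29) + 0.6(104.33) + 0.6(124.70) + 0.6(55.26) + 0.3(195.45) = 344.42
Maximum is from combination 4.

419.55 kN·m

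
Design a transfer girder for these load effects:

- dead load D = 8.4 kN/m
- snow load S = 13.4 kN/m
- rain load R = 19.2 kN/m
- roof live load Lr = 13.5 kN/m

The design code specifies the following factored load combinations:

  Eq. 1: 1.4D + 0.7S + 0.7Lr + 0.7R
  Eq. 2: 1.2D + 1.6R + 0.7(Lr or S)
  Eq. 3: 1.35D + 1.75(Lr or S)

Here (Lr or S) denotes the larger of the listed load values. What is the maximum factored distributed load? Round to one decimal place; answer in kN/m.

50.3 kN/m

(Lr or S) → Lr = 13.5 kN/m.
Eq. 1: 1.4(8.4) + 0.7(13.4) + 0.7(13.5) + 0.7(19.2) = 44.0
Eq. 2: 1.2(8.4) + 1.6(19.2) + 0.7(13.5) = 10.1 + 30.7 + 9.5 = 50.3
Eq. 3: 1.35(8.4) + 1.75(13.5) = 35.0
The controlling combination is 2, giving 50.3 kN/m.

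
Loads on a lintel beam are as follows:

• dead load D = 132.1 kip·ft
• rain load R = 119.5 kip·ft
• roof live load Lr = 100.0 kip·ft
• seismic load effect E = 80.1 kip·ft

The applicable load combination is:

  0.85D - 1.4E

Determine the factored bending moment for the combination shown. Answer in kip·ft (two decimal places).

0.15 kip·ft

0.85(132.1) - 1.4(80.1) = 112.29 - 112.14 = 0.15
M_u = 0.15 kip·ft.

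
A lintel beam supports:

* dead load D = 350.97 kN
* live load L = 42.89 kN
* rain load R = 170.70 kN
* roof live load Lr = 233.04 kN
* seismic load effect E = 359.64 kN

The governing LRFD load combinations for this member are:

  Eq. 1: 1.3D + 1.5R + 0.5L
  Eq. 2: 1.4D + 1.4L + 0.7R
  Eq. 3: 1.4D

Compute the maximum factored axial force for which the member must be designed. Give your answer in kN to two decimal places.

733.76 kN

Eq. 1: 1.3(350.97) + 1.5(170.70) + 0.5(42.89) = 456.26 + 256.05 + 21.45 = 733.76
Eq. 2: 1.4(350.97) + 1.4(42.89) + 0.7(170.70) = 670.89
Eq. 3: 1.4(350.97) = 491.36
Maximum is from combination 1.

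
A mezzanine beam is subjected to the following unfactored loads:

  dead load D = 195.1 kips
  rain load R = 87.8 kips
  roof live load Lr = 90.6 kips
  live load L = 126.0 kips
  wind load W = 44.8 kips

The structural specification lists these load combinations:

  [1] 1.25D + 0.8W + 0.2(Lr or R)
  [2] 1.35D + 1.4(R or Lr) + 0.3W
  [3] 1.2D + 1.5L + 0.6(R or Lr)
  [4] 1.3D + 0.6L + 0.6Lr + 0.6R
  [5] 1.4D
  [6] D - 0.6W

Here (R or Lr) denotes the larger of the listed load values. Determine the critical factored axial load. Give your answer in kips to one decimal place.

477.5 kips

(Lr or R) → Lr = 90.6 kips; (R or Lr) → Lr = 90.6 kips.
[1] 1.25(195.1) + 0.8(44.8) + 0.2(90.6) = 297.8
[2] 1.35(195.1) + 1.4(90.6) + 0.3(44.8) = 403.7
[3] 1.2(195.1) + 1.5(126.0) + 0.6(90.6) = 477.5
[4] 1.3(195.1) + 0.6(126.0) + 0.6(90.6) + 0.6(87.8) = 436.3
[5] 1.4(195.1) = 273.1
[6] 1.0(195.1) - 0.6(44.8) = 168.2
The controlling combination is 3, giving 477.5 kips.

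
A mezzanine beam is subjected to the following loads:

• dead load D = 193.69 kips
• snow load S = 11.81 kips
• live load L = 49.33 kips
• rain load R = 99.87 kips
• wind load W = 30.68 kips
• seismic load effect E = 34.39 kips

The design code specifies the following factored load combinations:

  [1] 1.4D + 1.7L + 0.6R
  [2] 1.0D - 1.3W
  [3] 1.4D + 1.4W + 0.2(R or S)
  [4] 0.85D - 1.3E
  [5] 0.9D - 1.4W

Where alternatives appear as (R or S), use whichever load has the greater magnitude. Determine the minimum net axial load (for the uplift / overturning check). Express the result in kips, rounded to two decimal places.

119.93 kips

(R or S) → R = 99.87 kips.
[1] 1.4(193.69) + 1.7(49.33) + 0.6(99.87) = 271.17 + 83.86 + 59.92 = 414.95
[2] 1.0(193.69) - 1.3(30.68) = 193.69 - 39.88 = 153.81
[3] 1.4(193.69) + 1.4(30.68) + 0.2(99.87) = 271.17 + 42.95 + 19.97 = 334.09
[4] 0.85(193.69) - 1.3(34.39) = 164.64 - 44.71 = 119.93
[5] 0.9(193.69) - 1.4(30.68) = 174.32 - 42.95 = 131.37
Combination 4 gives the minimum: 119.93 kips.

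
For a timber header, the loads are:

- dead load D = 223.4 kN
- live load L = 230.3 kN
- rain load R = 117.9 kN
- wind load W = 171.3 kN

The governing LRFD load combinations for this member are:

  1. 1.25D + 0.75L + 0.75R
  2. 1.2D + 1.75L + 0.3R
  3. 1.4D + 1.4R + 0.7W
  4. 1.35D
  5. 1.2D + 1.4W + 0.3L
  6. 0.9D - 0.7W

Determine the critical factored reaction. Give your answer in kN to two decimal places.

706.48 kN

1. 1.25(223.4) + 0.75(230.3) + 0.75(117.9) = 540.40
2. 1.2(223.4) + 1.75(230.3) + 0.3(117.9) = 268.08 + 403.03 + 35.37 = 706.48
3. 1.4(223.4) + 1.4(117.9) + 0.7(171.3) = 312.76 + 165.06 + 119.91 = 597.73
4. 1.35(223.4) = 301.59
5. 1.2(223.4) + 1.4(171.3) + 0.3(230.3) = 268.08 + 239.82 + 69.09 = 576.99
6. 0.9(223.4) - 0.7(171.3) = 201.06 - 119.91 = 81.15
The controlling combination is 2, giving 706.48 kN.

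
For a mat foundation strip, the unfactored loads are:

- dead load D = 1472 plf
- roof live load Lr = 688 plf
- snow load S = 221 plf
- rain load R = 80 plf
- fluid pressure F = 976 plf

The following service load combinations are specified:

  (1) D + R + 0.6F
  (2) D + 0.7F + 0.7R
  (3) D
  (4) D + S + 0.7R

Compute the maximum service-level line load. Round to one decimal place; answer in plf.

(1) 1.0(1472) + 1.0(80) + 0.6(976) = 1472.0 + 80.0 + 585.6 = 2137.6
(2) 1.0(1472) + 0.7(976) + 0.7(80) = 1472.0 + 683.2 + 56.0 = 2211.2
(3) 1.0(1472) = 1472.0
(4) 1.0(1472) + 1.0(221) + 0.7(80) = 1472.0 + 221.0 + 56.0 = 1749.0
The controlling combination is 2, giving 2211.2 plf.

2211.2 plf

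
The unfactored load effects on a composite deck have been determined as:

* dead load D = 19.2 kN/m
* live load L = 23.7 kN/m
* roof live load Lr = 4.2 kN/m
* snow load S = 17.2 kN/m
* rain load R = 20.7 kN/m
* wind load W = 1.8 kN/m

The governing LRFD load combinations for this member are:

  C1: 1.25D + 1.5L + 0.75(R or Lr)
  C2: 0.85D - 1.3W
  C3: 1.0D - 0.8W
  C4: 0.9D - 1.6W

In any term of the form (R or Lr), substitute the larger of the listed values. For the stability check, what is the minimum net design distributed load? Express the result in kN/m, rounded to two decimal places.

13.98 kN/m

(R or Lr) → R = 20.7 kN/m.
C1: 1.25(19.2) + 1.5(23.7) + 0.75(20.7) = 24.00 + 35.55 + 15.53 = 75.08
C2: 0.85(19.2) - 1.3(1.8) = 16.32 - 2.34 = 13.98
C3: 1.0(19.2) - 0.8(1.8) = 19.20 - 1.44 = 17.76
C4: 0.9(19.2) - 1.6(1.8) = 17.28 - 2.88 = 14.40
Combination 2 gives the minimum: 13.98 kN/m.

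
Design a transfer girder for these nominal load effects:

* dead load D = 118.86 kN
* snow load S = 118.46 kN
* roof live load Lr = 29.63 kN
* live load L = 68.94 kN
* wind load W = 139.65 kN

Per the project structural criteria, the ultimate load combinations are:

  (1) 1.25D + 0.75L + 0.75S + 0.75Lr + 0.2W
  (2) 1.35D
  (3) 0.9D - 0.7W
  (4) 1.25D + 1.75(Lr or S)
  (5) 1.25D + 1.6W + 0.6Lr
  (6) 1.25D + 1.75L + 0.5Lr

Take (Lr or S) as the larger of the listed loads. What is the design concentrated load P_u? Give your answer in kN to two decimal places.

389.79 kN

(Lr or S) → S = 118.46 kN.
(1) 1.25(118.86) + 0.75(68.94) + 0.75(118.46) + 0.75(29.63) + 0.2(139.65) = 339.28
(2) 1.35(118.86) = 160.46
(3) 0.9(118.86) - 0.7(139.65) = 9.22
(4) 1.25(118.86) + 1.75(118.46) = 355.88
(5) 1.25(118.86) + 1.6(139.65) + 0.6(29.63) = 389.79
(6) 1.25(118.86) + 1.75(68.94) + 0.5(29.63) = 284.04
Combination 5 governs: P_u = 389.79 kN.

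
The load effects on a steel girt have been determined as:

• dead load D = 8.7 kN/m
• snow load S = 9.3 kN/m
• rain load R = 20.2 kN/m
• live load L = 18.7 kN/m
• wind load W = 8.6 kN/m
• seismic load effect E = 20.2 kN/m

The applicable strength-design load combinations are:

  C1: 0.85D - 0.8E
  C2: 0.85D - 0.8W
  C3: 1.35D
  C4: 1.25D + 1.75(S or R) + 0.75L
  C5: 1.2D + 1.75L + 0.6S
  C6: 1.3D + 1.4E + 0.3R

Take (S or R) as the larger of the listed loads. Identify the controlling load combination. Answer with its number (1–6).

(S or R) → R = 20.2 kN/m.
C1: 0.85(8.7) - 0.8(20.2) = -8.77
C2: 0.85(8.7) - 0.8(8.6) = 7.40 - 6.88 = 0.52
C3: 1.35(8.7) = 11.75
C4: 1.25(8.7) + 1.75(20.2) + 0.75(18.7) = 60.25
C5: 1.2(8.7) + 1.75(18.7) + 0.6(9.3) = 10.44 + 32.73 + 5.58 = 48.75
C6: 1.3(8.7) + 1.4(20.2) + 0.3(20.2) = 11.31 + 28.28 + 6.06 = 45.65
The largest value is 60.25 kN/m from combination 4.

Combination 4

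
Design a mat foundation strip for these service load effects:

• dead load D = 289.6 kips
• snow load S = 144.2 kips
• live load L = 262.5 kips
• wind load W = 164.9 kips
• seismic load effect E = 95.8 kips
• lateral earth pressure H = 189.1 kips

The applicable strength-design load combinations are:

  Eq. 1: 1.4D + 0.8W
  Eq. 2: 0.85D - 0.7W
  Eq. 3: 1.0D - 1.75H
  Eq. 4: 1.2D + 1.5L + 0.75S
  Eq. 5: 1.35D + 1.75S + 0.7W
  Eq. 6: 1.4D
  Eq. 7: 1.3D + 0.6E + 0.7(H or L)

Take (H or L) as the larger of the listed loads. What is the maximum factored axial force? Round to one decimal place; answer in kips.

(H or L) → L = 262.5 kips.
Eq. 1: 1.4(289.6) + 0.8(164.9) = 537.4
Eq. 2: 0.85(289.6) - 0.7(164.9) = 130.7
Eq. 3: 1.0(289.6) - 1.75(189.1) = -41.3
Eq. 4: 1.2(289.6) + 1.5(262.5) + 0.75(144.2) = 849.4
Eq. 5: 1.35(289.6) + 1.75(144.2) + 0.7(164.9) = 758.7
Eq. 6: 1.4(289.6) = 405.4
Eq. 7: 1.3(289.6) + 0.6(95.8) + 0.7(262.5) = 617.7
Combination 4 governs: P_u = 849.4 kips.

849.4 kips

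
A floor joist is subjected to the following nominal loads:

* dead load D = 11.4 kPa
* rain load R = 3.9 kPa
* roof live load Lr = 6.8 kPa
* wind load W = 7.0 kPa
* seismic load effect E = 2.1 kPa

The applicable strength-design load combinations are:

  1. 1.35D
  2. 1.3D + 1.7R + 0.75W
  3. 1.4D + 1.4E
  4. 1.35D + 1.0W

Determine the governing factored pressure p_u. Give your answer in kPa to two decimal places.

1. 1.35(11.4) = 15.39
2. 1.3(11.4) + 1.7(3.9) + 0.75(7.0) = 26.70
3. 1.4(11.4) + 1.4(2.1) = 18.90
4. 1.35(11.4) + 1.0(7.0) = 22.39
Combination 2 governs: p_u = 26.70 kPa.

26.70 kPa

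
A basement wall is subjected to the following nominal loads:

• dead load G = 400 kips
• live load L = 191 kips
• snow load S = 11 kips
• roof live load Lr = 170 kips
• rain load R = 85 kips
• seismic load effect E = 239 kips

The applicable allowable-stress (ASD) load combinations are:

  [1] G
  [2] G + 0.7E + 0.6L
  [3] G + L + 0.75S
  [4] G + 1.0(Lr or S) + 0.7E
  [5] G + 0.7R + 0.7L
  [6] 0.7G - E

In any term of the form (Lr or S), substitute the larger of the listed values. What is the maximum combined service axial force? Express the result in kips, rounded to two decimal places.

737.30 kips

(Lr or S) → Lr = 170 kips.
[1] 1.0(400) = 400.00
[2] 1.0(400) + 0.7(239) + 0.6(191) = 400.00 + 167.30 + 114.60 = 681.90
[3] 1.0(400) + 1.0(191) + 0.75(11) = 400.00 + 191.00 + 8.25 = 599.25
[4] 1.0(400) + 1.0(170) + 0.7(239) = 400.00 + 170.00 + 167.30 = 737.30
[5] 1.0(400) + 0.7(85) + 0.7(191) = 400.00 + 59.50 + 133.70 = 593.20
[6] 0.7(400) - 1.0(239) = 280.00 - 239.00 = 41.00
Combination 4 governs: P = 737.30 kips.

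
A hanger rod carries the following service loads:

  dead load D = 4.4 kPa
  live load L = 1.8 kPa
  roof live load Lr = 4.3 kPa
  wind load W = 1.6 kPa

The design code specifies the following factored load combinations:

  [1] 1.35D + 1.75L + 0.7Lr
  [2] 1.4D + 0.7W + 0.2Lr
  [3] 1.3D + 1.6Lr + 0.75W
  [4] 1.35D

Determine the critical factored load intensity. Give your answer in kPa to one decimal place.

13.8 kPa

[1] 1.35(4.4) + 1.75(1.8) + 0.7(4.3) = 5.9 + 3.2 + 3.0 = 12.1
[2] 1.4(4.4) + 0.7(1.6) + 0.2(4.3) = 8.1
[3] 1.3(4.4) + 1.6(4.3) + 0.75(1.6) = 5.7 + 6.9 + 1.2 = 13.8
[4] 1.35(4.4) = 5.9
Combination 3 governs: q_u = 13.8 kPa.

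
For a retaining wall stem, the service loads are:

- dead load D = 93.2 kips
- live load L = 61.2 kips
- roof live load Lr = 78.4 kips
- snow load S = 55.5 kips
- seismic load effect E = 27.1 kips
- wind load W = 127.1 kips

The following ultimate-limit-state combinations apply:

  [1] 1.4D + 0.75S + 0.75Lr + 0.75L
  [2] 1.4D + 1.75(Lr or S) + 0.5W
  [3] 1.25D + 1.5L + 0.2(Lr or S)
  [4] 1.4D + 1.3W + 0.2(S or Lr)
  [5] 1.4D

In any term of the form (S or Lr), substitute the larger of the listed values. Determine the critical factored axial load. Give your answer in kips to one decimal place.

331.2 kips

(Lr or S) → Lr = 78.4 kips; (S or Lr) → Lr = 78.4 kips.
[1] 1.4(93.2) + 0.75(55.5) + 0.75(78.4) + 0.75(61.2) = 130.5 + 41.6 + 58.8 + 45.9 = 276.8
[2] 1.4(93.2) + 1.75(78.4) + 0.5(127.1) = 331.2
[3] 1.25(93.2) + 1.5(61.2) + 0.2(78.4) = 116.5 + 91.8 + 15.7 = 224.0
[4] 1.4(93.2) + 1.3(127.1) + 0.2(78.4) = 130.5 + 165.2 + 15.7 = 311.4
[5] 1.4(93.2) = 130.5
Maximum is from combination 2.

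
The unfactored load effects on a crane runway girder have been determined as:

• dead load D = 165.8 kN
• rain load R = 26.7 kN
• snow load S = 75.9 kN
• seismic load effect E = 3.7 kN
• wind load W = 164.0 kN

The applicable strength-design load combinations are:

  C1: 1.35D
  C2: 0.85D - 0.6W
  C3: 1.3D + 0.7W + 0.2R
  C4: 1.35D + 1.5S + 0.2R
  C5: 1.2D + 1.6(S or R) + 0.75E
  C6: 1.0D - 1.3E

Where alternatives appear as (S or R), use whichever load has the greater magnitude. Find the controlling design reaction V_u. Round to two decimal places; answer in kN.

(S or R) → S = 75.9 kN.
C1: 1.35(165.8) = 223.83
C2: 0.85(165.8) - 0.6(164.0) = 42.53
C3: 1.3(165.8) + 0.7(164.0) + 0.2(26.7) = 335.68
C4: 1.35(165.8) + 1.5(75.9) + 0.2(26.7) = 343.02
C5: 1.2(165.8) + 1.6(75.9) + 0.75(3.7) = 323.18
C6: 1.0(165.8) - 1.3(3.7) = 160.99
The controlling combination is 4, giving 343.02 kN.

343.02 kN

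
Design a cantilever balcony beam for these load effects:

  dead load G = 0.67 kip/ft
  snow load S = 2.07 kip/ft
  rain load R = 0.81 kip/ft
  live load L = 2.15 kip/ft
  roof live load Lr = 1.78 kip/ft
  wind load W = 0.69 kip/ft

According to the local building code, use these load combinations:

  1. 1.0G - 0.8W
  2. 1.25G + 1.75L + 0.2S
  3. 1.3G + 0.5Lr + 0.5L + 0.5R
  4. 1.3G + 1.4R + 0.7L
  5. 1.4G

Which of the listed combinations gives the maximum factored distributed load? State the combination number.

1. 1.0(0.67) - 0.8(0.69) = 0.67 - 0.55 = 0.12
2. 1.25(0.67) + 1.75(2.15) + 0.2(2.07) = 0.84 + 3.76 + 0.41 = 5.01
3. 1.3(0.67) + 0.5(1.78) + 0.5(2.15) + 0.5(0.81) = 3.24
4. 1.3(0.67) + 1.4(0.81) + 0.7(2.15) = 0.87 + 1.13 + 1.51 = 3.51
5. 1.4(0.67) = 0.94
The largest value is 5.01 kip/ft from combination 2.

Combination 2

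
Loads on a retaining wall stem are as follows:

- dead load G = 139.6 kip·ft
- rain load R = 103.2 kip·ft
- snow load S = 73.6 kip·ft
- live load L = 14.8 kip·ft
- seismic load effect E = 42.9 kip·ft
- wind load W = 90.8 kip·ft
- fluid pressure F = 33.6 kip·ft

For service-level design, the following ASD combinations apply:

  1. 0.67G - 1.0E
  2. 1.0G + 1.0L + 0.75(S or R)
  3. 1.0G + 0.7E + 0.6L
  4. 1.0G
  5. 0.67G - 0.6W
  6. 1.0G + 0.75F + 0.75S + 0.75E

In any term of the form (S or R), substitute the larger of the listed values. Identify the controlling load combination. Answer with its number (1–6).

Combination 6

(S or R) → R = 103.2 kip·ft.
1. 0.67(139.6) - 1.0(42.9) = 93.53 - 42.90 = 50.63
2. 1.0(139.6) + 1.0(14.8) + 0.75(103.2) = 139.60 + 14.80 + 77.40 = 231.80
3. 1.0(139.6) + 0.7(42.9) + 0.6(14.8) = 139.60 + 30.03 + 8.88 = 178.51
4. 1.0(139.6) = 139.60
5. 0.67(139.6) - 0.6(90.8) = 93.53 - 54.48 = 39.05
6. 1.0(139.6) + 0.75(33.6) + 0.75(73.6) + 0.75(42.9) = 139.60 + 25.20 + 55.20 + 32.18 = 252.18
The largest value is 252.18 kip·ft from combination 6.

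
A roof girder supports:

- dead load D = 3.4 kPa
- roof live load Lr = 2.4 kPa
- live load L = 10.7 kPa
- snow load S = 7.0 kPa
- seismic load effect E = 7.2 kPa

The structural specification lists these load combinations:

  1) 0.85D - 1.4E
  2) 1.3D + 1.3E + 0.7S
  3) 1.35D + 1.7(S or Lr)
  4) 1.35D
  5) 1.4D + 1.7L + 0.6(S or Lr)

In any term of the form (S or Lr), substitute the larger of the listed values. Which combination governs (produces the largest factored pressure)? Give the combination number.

(S or Lr) → S = 7.0 kPa.
1) 0.85(3.4) - 1.4(7.2) = 2.9 - 10.1 = -7.2
2) 1.3(3.4) + 1.3(7.2) + 0.7(7.0) = 4.4 + 9.4 + 4.9 = 18.7
3) 1.35(3.4) + 1.7(7.0) = 4.6 + 11.9 = 16.5
4) 1.35(3.4) = 4.6
5) 1.4(3.4) + 1.7(10.7) + 0.6(7.0) = 4.8 + 18.2 + 4.2 = 27.2
The largest value is 27.2 kPa from combination 5.

Combination 5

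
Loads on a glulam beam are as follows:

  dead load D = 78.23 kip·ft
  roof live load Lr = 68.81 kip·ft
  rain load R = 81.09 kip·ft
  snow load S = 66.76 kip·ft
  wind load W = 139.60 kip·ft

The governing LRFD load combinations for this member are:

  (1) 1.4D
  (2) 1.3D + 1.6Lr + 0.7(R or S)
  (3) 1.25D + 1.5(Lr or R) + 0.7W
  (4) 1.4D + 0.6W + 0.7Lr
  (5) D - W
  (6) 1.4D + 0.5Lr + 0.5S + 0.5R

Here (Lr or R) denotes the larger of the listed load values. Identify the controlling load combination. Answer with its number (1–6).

(R or S) → R = 81.09 kip·ft; (Lr or R) → R = 81.09 kip·ft.
(1) 1.4(78.23) = 109.52
(2) 1.3(78.23) + 1.6(68.81) + 0.7(81.09) = 268.56
(3) 1.25(78.23) + 1.5(81.09) + 0.7(139.60) = 317.14
(4) 1.4(78.23) + 0.6(139.60) + 0.7(68.81) = 241.45
(5) 1.0(78.23) - 1.0(139.60) = -61.37
(6) 1.4(78.23) + 0.5(68.81) + 0.5(66.76) + 0.5(81.09) = 217.85
The largest value is 317.14 kip·ft from combination 3.

Combination 3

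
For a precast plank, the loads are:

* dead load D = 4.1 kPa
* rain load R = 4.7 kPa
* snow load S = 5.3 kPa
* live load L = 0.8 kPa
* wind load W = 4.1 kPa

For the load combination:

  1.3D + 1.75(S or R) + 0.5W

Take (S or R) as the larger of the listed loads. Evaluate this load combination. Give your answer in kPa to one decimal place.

(S or R) → S = 5.3 kPa.
1.3(4.1) + 1.75(5.3) + 0.5(4.1) = 5.3 + 9.3 + 2.1 = 16.7
p_u = 16.7 kPa.

16.7 kPa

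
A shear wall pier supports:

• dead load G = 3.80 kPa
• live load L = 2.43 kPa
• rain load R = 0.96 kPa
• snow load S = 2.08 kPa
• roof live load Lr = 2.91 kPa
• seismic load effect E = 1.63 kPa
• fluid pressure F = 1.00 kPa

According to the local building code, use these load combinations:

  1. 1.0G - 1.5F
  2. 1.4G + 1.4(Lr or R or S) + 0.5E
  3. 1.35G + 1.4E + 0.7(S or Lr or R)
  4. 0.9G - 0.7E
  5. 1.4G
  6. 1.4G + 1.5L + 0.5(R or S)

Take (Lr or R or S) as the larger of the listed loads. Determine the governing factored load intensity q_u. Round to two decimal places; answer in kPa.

(Lr or R or S) → Lr = 2.91 kPa; (S or Lr or R) → Lr = 2.91 kPa; (R or S) → S = 2.08 kPa.
1. 1.0(3.80) - 1.5(1.00) = 3.80 - 1.50 = 2.30
2. 1.4(3.80) + 1.4(2.91) + 0.5(1.63) = 5.32 + 4.07 + 0.82 = 10.21
3. 1.35(3.80) + 1.4(1.63) + 0.7(2.91) = 5.13 + 2.28 + 2.04 = 9.45
4. 0.9(3.80) - 0.7(1.63) = 3.42 - 1.14 = 2.28
5. 1.4(3.80) = 5.32
6. 1.4(3.80) + 1.5(2.43) + 0.5(2.08) = 5.32 + 3.65 + 1.04 = 10.01
The controlling combination is 2, giving 10.21 kPa.

10.21 kPa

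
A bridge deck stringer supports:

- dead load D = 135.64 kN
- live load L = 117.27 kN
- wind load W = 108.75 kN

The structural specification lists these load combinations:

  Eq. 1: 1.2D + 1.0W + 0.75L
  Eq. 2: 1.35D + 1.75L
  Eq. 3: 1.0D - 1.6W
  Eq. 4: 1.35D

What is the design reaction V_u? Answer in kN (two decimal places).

Eq. 1: 1.2(135.64) + 1.0(108.75) + 0.75(117.27) = 359.47
Eq. 2: 1.35(135.64) + 1.75(117.27) = 388.34
Eq. 3: 1.0(135.64) - 1.6(108.75) = -38.36
Eq. 4: 1.35(135.64) = 183.11
The controlling combination is 2, giving 388.34 kN.

388.34 kN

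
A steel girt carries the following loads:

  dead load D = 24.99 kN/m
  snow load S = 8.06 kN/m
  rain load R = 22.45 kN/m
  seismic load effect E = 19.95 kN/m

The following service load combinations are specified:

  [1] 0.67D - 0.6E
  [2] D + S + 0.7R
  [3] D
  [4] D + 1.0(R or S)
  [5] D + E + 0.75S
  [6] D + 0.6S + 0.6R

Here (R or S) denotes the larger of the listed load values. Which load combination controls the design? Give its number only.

Combination 5

(R or S) → R = 22.45 kN/m.
[1] 0.67(24.99) - 0.6(19.95) = 16.74 - 11.97 = 4.77
[2] 1.0(24.99) + 1.0(8.06) + 0.7(22.45) = 24.99 + 8.06 + 15.72 = 48.77
[3] 1.0(24.99) = 24.99
[4] 1.0(24.99) + 1.0(22.45) = 24.99 + 22.45 = 47.44
[5] 1.0(24.99) + 1.0(19.95) + 0.75(8.06) = 24.99 + 19.95 + 6.05 = 50.99
[6] 1.0(24.99) + 0.6(8.06) + 0.6(22.45) = 24.99 + 4.84 + 13.47 = 43.30
The largest value is 50.99 kN/m from combination 5.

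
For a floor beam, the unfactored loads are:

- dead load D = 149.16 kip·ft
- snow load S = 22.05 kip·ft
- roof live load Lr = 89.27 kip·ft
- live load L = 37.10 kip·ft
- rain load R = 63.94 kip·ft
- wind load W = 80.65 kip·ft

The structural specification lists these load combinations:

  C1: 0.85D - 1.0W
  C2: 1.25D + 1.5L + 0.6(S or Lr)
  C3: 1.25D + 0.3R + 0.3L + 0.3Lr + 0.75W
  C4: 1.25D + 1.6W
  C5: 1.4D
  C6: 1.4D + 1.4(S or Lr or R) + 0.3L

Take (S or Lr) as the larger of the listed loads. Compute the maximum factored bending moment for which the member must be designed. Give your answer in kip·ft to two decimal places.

344.93 kip·ft

(S or Lr) → Lr = 89.27 kip·ft; (S or Lr or R) → Lr = 89.27 kip·ft.
C1: 0.85(149.16) - 1.0(80.65) = 126.79 - 80.65 = 46.14
C2: 1.25(149.16) + 1.5(37.10) + 0.6(89.27) = 186.45 + 55.65 + 53.56 = 295.66
C3: 1.25(149.16) + 0.3(63.94) + 0.3(37.10) + 0.3(89.27) + 0.75(80.65) = 186.45 + 19.18 + 11.13 + 26.78 + 60.49 = 304.03
C4: 1.25(149.16) + 1.6(80.65) = 186.45 + 129.04 = 315.49
C5: 1.4(149.16) = 208.82
C6: 1.4(149.16) + 1.4(89.27) + 0.3(37.10) = 208.82 + 124.98 + 11.13 = 344.93
Combination 6 governs: M_u = 344.93 kip·ft.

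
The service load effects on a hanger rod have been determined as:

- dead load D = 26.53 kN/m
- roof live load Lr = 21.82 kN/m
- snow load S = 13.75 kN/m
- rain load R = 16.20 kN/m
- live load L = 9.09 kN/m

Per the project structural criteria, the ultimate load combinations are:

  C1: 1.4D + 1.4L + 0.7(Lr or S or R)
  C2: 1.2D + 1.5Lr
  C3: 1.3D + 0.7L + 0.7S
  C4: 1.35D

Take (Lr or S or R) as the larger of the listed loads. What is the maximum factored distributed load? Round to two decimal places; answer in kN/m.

(Lr or S or R) → Lr = 21.82 kN/m.
C1: 1.4(26.53) + 1.4(9.09) + 0.7(21.82) = 37.14 + 12.73 + 15.27 = 65.14
C2: 1.2(26.53) + 1.5(21.82) = 31.84 + 32.73 = 64.57
C3: 1.3(26.53) + 0.7(9.09) + 0.7(13.75) = 34.49 + 6.36 + 9.63 = 50.48
C4: 1.35(26.53) = 35.82
Maximum is from combination 1.

65.14 kN/m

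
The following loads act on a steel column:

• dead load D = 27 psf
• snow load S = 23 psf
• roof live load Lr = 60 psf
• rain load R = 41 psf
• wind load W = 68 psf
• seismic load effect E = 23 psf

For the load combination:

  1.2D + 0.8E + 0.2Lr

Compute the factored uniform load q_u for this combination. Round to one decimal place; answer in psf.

1.2(27) + 0.8(23) + 0.2(60) = 32.4 + 18.4 + 12.0 = 62.8
q_u = 62.8 psf.

62.8 psf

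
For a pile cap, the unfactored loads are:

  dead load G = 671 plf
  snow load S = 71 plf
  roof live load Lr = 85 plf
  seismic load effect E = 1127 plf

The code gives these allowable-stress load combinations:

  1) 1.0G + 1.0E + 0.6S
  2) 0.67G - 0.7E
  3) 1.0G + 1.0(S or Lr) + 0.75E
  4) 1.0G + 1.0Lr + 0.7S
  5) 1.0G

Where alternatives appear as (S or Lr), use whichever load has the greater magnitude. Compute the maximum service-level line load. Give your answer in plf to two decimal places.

1840.60 plf

(S or Lr) → Lr = 85 plf.
1) 1.0(671) + 1.0(1127) + 0.6(71) = 671.00 + 1127.00 + 42.60 = 1840.60
2) 0.67(671) - 0.7(1127) = 449.57 - 788.90 = -339.33
3) 1.0(671) + 1.0(85) + 0.75(1127) = 671.00 + 85.00 + 845.25 = 1601.25
4) 1.0(671) + 1.0(85) + 0.7(71) = 671.00 + 85.00 + 49.70 = 805.70
5) 1.0(671) = 671.00
The controlling combination is 1, giving 1840.60 plf.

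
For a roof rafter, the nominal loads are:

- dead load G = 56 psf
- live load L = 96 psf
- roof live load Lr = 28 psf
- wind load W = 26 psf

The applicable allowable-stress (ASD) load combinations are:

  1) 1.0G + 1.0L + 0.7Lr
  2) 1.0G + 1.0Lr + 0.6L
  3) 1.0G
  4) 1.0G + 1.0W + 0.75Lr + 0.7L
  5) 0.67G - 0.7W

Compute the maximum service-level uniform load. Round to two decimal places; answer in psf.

1) 1.0(56) + 1.0(96) + 0.7(28) = 56.00 + 96.00 + 19.60 = 171.60
2) 1.0(56) + 1.0(28) + 0.6(96) = 56.00 + 28.00 + 57.60 = 141.60
3) 1.0(56) = 56.00
4) 1.0(56) + 1.0(26) + 0.75(28) + 0.7(96) = 56.00 + 26.00 + 21.00 + 67.20 = 170.20
5) 0.67(56) - 0.7(26) = 37.52 - 18.20 = 19.32
The controlling combination is 1, giving 171.60 psf.

171.60 psf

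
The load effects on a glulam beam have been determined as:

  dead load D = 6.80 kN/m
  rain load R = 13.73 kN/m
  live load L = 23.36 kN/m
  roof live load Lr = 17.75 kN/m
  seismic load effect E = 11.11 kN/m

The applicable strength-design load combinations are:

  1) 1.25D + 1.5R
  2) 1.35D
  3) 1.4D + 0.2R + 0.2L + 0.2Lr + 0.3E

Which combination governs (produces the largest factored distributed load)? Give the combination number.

1) 1.25(6.80) + 1.5(13.73) = 8.50 + 20.60 = 29.10
2) 1.35(6.80) = 9.18
3) 1.4(6.80) + 0.2(13.73) + 0.2(23.36) + 0.2(17.75) + 0.3(11.11) = 9.52 + 2.75 + 4.67 + 3.55 + 3.33 = 23.82
The largest value is 29.10 kN/m from combination 1.

Combination 1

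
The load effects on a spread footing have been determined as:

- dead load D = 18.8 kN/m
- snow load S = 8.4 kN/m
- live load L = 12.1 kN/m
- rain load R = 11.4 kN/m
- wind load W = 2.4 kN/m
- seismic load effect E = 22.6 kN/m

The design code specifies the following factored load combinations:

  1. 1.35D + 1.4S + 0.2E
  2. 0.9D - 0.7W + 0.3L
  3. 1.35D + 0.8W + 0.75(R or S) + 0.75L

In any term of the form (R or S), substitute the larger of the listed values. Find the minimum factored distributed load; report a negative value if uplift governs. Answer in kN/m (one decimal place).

18.9 kN/m

(R or S) → R = 11.4 kN/m.
1. 1.35(18.8) + 1.4(8.4) + 0.2(22.6) = 25.4 + 11.8 + 4.5 = 41.7
2. 0.9(18.8) - 0.7(2.4) + 0.3(12.1) = 18.9
3. 1.35(18.8) + 0.8(2.4) + 0.75(11.4) + 0.75(12.1) = 44.9
Combination 2 gives the minimum: 18.9 kN/m.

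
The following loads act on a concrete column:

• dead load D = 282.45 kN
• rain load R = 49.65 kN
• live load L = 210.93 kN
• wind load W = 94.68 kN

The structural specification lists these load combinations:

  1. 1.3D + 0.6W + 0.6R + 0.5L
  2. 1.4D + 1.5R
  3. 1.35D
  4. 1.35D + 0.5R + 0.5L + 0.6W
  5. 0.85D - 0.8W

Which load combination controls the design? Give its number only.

1. 1.3(282.45) + 0.6(94.68) + 0.6(49.65) + 0.5(210.93) = 559.25
2. 1.4(282.45) + 1.5(49.65) = 395.43 + 74.48 = 469.91
3. 1.35(282.45) = 381.31
4. 1.35(282.45) + 0.5(49.65) + 0.5(210.93) + 0.6(94.68) = 568.41
5. 0.85(282.45) - 0.8(94.68) = 240.08 - 75.74 = 164.34
The largest value is 568.41 kN from combination 4.

Combination 4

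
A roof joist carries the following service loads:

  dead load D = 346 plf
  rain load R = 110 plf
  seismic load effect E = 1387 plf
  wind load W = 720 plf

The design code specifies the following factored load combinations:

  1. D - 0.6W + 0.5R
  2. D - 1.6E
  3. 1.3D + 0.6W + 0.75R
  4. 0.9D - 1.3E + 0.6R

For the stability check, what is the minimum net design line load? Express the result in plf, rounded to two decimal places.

1. 1.0(346) - 0.6(720) + 0.5(110) = 346.00 - 432.00 + 55.00 = -31.00
2. 1.0(346) - 1.6(1387) = 346.00 - 2219.20 = -1873.20
3. 1.3(346) + 0.6(720) + 0.75(110) = 449.80 + 432.00 + 82.50 = 964.30
4. 0.9(346) - 1.3(1387) + 0.6(110) = 311.40 - 1803.10 + 66.00 = -1425.70
Combination 2 gives the minimum: -1873.20 plf.

-1873.20 plf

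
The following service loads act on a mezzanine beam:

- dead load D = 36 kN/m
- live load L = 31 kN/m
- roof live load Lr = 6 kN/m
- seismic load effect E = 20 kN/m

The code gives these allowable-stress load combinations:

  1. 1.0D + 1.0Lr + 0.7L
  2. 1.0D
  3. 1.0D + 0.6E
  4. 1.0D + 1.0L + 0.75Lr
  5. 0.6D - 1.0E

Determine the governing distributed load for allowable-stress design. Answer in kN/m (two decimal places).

71.50 kN/m

1. 1.0(36) + 1.0(6) + 0.7(31) = 36.00 + 6.00 + 21.70 = 63.70
2. 1.0(36) = 36.00
3. 1.0(36) + 0.6(20) = 36.00 + 12.00 = 48.00
4. 1.0(36) + 1.0(31) + 0.75(6) = 36.00 + 31.00 + 4.50 = 71.50
5. 0.6(36) - 1.0(20) = 21.60 - 20.00 = 1.60
The controlling combination is 4, giving 71.50 kN/m.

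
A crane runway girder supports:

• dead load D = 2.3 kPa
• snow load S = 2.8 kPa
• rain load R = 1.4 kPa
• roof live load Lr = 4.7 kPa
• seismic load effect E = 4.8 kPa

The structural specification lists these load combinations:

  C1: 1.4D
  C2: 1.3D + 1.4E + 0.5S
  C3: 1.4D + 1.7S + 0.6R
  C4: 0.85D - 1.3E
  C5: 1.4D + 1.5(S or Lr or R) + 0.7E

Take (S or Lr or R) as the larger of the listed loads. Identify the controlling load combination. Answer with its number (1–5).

Combination 5

(S or Lr or R) → Lr = 4.7 kPa.
C1: 1.4(2.3) = 3.2
C2: 1.3(2.3) + 1.4(4.8) + 0.5(2.8) = 3.0 + 6.7 + 1.4 = 11.1
C3: 1.4(2.3) + 1.7(2.8) + 0.6(1.4) = 3.2 + 4.8 + 0.8 = 8.8
C4: 0.85(2.3) - 1.3(4.8) = -4.3
C5: 1.4(2.3) + 1.5(4.7) + 0.7(4.8) = 13.6
The largest value is 13.6 kPa from combination 5.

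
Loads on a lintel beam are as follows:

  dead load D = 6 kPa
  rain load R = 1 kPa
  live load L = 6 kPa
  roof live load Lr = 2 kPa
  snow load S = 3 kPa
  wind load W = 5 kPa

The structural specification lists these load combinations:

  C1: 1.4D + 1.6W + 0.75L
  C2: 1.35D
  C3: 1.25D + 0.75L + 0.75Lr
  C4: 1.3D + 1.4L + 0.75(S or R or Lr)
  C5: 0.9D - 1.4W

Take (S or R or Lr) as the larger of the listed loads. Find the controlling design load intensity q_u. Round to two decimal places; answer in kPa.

20.90 kPa

(S or R or Lr) → S = 3 kPa.
C1: 1.4(6) + 1.6(5) + 0.75(6) = 20.90
C2: 1.35(6) = 8.10
C3: 1.25(6) + 0.75(6) + 0.75(2) = 13.50
C4: 1.3(6) + 1.4(6) + 0.75(3) = 18.45
C5: 0.9(6) - 1.4(5) = -1.60
Combination 1 governs: q_u = 20.90 kPa.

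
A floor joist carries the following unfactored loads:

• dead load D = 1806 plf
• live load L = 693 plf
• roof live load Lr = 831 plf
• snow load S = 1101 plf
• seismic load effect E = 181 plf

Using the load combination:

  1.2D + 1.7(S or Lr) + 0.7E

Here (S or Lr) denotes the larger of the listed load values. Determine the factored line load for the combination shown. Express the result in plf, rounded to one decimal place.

(S or Lr) → S = 1101 plf.
1.2(1806) + 1.7(1101) + 0.7(181) = 2167.2 + 1871.7 + 126.7 = 4165.6
w_u = 4165.6 plf.

4165.6 plf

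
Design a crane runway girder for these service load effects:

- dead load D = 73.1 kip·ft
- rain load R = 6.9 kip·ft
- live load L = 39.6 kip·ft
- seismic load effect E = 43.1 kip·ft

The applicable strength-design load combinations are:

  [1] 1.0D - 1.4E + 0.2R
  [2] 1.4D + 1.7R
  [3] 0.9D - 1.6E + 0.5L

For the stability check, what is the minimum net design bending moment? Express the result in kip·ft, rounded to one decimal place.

[1] 1.0(73.1) - 1.4(43.1) + 0.2(6.9) = 14.1
[2] 1.4(73.1) + 1.7(6.9) = 114.1
[3] 0.9(73.1) - 1.6(43.1) + 0.5(39.6) = 65.8 - 69.0 + 19.8 = 16.6
Combination 1 gives the minimum: 14.1 kip·ft.

14.1 kip·ft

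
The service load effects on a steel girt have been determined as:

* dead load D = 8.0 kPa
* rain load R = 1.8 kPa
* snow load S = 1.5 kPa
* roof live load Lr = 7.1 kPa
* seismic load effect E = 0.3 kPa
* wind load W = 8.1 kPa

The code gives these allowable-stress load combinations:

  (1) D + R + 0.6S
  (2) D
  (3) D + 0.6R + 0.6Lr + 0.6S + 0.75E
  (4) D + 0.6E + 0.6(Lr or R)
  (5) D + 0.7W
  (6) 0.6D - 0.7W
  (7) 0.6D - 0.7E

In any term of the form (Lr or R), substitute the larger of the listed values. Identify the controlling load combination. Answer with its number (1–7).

(Lr or R) → Lr = 7.1 kPa.
(1) 1.0(8.0) + 1.0(1.8) + 0.6(1.5) = 8.0 + 1.8 + 0.9 = 10.7
(2) 1.0(8.0) = 8.0
(3) 1.0(8.0) + 0.6(1.8) + 0.6(7.1) + 0.6(1.5) + 0.75(0.3) = 8.0 + 1.1 + 4.3 + 0.9 + 0.2 = 14.5
(4) 1.0(8.0) + 0.6(0.3) + 0.6(7.1) = 12.4
(5) 1.0(8.0) + 0.7(8.1) = 8.0 + 5.7 = 13.7
(6) 0.6(8.0) - 0.7(8.1) = 4.8 - 5.7 = -0.9
(7) 0.6(8.0) - 0.7(0.3) = 4.8 - 0.2 = 4.6
The largest value is 14.5 kPa from combination 3.

Combination 3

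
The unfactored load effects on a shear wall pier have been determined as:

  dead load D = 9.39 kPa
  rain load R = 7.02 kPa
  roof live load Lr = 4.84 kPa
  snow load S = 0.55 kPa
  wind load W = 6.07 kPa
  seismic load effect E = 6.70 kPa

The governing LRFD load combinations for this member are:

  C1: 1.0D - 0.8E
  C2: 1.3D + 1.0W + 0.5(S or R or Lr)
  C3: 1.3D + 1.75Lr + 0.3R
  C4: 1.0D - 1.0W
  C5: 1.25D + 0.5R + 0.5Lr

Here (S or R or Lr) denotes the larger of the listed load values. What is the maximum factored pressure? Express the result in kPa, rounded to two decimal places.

22.78 kPa

(S or R or Lr) → R = 7.02 kPa.
C1: 1.0(9.39) - 0.8(6.70) = 9.39 - 5.36 = 4.03
C2: 1.3(9.39) + 1.0(6.07) + 0.5(7.02) = 12.21 + 6.07 + 3.51 = 21.79
C3: 1.3(9.39) + 1.75(4.84) + 0.3(7.02) = 22.78
C4: 1.0(9.39) - 1.0(6.07) = 9.39 - 6.07 = 3.32
C5: 1.25(9.39) + 0.5(7.02) + 0.5(4.84) = 11.74 + 3.51 + 2.42 = 17.67
The controlling combination is 3, giving 22.78 kPa.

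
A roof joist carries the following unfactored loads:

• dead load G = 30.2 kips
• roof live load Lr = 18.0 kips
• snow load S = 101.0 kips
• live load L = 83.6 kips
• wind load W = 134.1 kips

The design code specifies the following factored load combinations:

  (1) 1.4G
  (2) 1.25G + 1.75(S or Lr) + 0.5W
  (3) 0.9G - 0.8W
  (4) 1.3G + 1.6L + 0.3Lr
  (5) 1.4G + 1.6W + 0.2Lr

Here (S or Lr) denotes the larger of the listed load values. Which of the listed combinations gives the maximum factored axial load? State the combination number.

(S or Lr) → S = 101.0 kips.
(1) 1.4(30.2) = 42.28
(2) 1.25(30.2) + 1.75(101.0) + 0.5(134.1) = 37.75 + 176.75 + 67.05 = 281.55
(3) 0.9(30.2) - 0.8(134.1) = 27.18 - 107.28 = -80.10
(4) 1.3(30.2) + 1.6(83.6) + 0.3(18.0) = 39.26 + 133.76 + 5.40 = 178.42
(5) 1.4(30.2) + 1.6(134.1) + 0.2(18.0) = 42.28 + 214.56 + 3.60 = 260.44
The largest value is 281.55 kips from combination 2.

Combination 2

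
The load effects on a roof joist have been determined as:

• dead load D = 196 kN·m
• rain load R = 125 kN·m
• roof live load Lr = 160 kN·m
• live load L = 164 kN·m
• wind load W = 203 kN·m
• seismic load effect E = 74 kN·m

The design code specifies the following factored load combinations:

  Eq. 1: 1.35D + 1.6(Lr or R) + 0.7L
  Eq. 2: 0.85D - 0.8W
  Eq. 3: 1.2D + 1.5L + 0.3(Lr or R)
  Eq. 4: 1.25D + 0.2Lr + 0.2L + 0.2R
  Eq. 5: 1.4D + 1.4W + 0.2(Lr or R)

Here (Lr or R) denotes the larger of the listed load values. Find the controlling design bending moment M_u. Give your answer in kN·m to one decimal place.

635.4 kN·m

(Lr or R) → Lr = 160 kN·m.
Eq. 1: 1.35(196) + 1.6(160) + 0.7(164) = 264.6 + 256.0 + 114.8 = 635.4
Eq. 2: 0.85(196) - 0.8(203) = 166.6 - 162.4 = 4.2
Eq. 3: 1.2(196) + 1.5(164) + 0.3(160) = 235.2 + 246.0 + 48.0 = 529.2
Eq. 4: 1.25(196) + 0.2(160) + 0.2(164) + 0.2(125) = 245.0 + 32.0 + 32.8 + 25.0 = 334.8
Eq. 5: 1.4(196) + 1.4(203) + 0.2(160) = 274.4 + 284.2 + 32.0 = 590.6
Maximum is from combination 1.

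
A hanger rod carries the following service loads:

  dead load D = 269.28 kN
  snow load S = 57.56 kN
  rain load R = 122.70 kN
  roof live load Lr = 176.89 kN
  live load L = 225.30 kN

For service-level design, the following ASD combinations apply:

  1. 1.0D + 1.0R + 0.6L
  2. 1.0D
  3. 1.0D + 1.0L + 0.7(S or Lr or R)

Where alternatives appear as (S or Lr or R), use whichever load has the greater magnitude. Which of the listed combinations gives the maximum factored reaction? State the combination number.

(S or Lr or R) → Lr = 176.89 kN.
1. 1.0(269.28) + 1.0(122.70) + 0.6(225.30) = 269.28 + 122.70 + 135.18 = 527.16
2. 1.0(269.28) = 269.28
3. 1.0(269.28) + 1.0(225.30) + 0.7(176.89) = 269.28 + 225.30 + 123.82 = 618.40
The largest value is 618.40 kN from combination 3.

Combination 3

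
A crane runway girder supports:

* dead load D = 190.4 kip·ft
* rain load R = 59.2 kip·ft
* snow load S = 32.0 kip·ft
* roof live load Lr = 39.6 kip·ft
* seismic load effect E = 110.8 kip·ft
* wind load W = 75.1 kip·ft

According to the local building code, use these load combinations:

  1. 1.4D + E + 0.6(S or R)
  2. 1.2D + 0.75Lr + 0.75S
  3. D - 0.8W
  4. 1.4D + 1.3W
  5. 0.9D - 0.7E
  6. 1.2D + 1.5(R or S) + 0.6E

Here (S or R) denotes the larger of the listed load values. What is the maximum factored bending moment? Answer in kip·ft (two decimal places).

412.88 kip·ft

(S or R) → R = 59.2 kip·ft; (R or S) → R = 59.2 kip·ft.
1. 1.4(190.4) + 1.0(110.8) + 0.6(59.2) = 266.56 + 110.80 + 35.52 = 412.88
2. 1.2(190.4) + 0.75(39.6) + 0.75(32.0) = 228.48 + 29.70 + 24.00 = 282.18
3. 1.0(190.4) - 0.8(75.1) = 190.40 - 60.08 = 130.32
4. 1.4(190.4) + 1.3(75.1) = 266.56 + 97.63 = 364.19
5. 0.9(190.4) - 0.7(110.8) = 171.36 - 77.56 = 93.80
6. 1.2(190.4) + 1.5(59.2) + 0.6(110.8) = 228.48 + 88.80 + 66.48 = 383.76
Maximum is from combination 1.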